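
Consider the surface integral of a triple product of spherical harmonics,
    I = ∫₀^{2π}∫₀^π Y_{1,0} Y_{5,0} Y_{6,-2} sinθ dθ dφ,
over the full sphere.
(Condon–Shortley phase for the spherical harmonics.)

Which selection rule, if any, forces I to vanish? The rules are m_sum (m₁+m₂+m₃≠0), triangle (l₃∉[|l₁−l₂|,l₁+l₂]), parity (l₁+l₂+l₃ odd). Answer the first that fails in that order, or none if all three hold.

Σmᵢ = -2  ✗
l₃∈[|l₁−l₂|,l₁+l₂]=[4,6], have l₃=6
Σlᵢ = 12 ⇒ even

m_sum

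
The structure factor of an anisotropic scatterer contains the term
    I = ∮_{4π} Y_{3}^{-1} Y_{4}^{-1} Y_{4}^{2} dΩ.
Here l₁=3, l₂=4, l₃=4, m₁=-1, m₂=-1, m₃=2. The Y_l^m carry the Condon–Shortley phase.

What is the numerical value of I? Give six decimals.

0.000000

L=11 odd ⇒ parity kills the (l;000) factor ⇒ I = 0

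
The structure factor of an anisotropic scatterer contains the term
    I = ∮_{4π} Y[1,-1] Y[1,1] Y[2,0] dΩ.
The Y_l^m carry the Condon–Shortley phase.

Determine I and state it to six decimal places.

Rules hold: Σm=0, L=4 even, 0≤2≤2.
N = 3·3·5 = 45
Δ = 0!·2!·2!/5! = 1/30
Racah Σ t=0..0: t=0:+1/1 = 1/1
⇒ 3j(1 1 2; 0 0 0)² = 2/15, sgn +1
Racah Σ t=0..0: t=0:+1/4 = 1/4
⇒ 3j(1 1 2; -1 1 0)² = 1/30, sgn +1
4πI² = N·(3j₀)²·(3jₘ)² = 1/5
I = +1·√(0.2/4π) = 0.12615663

0.126157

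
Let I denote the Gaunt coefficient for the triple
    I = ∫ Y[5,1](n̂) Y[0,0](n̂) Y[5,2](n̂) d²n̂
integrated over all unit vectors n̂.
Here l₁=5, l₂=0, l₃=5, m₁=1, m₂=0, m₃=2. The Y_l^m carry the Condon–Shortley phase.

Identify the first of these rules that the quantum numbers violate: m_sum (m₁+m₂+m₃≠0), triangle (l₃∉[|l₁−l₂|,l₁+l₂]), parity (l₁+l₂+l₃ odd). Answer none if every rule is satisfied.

m_sum

Σmᵢ = 3  ✗
l₃∈[|l₁−l₂|,l₁+l₂]=[5,5], have l₃=5
Σlᵢ = 10 ⇒ even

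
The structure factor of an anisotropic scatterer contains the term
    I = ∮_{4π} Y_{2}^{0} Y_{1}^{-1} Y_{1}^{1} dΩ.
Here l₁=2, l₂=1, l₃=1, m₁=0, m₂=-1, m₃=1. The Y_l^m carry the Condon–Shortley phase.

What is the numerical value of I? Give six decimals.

0.126157

Checks pass: Σm=0; 4 even; l₃=1∈[1,3].
(2·2+1)(2·1+1)(2·1+1) = 45
Δ: 2! 2! 0! / 5! → 1/30
sum: t=1:−1/1 = -1/1
3j²(2 1 1; 0 0 0) = Δ·Π!·Σ² = 2/15  (sign +1)
sum: t=0:+1/4 = 1/4
3j²(2 1 1; 0 -1 1) = Δ·Π!·Σ² = 1/30  (sign +1)
combine: 4πI² = 45·2/15·1/30 = 1/5
take √, sign +1: I = 0.12615663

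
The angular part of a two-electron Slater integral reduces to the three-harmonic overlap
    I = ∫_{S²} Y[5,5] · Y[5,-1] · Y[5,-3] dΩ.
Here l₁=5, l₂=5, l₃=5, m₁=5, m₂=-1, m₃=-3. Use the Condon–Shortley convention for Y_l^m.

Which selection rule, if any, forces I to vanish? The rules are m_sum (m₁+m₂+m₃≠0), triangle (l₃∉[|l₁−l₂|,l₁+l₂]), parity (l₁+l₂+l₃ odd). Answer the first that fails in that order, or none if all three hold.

azimuthal sum: 5 − 1 − 3 = 1  ✗
0 ≤ 5 ≤ 10 (triangle on l)
L = 5 + 5 + 5 = 15 (odd)

m_sum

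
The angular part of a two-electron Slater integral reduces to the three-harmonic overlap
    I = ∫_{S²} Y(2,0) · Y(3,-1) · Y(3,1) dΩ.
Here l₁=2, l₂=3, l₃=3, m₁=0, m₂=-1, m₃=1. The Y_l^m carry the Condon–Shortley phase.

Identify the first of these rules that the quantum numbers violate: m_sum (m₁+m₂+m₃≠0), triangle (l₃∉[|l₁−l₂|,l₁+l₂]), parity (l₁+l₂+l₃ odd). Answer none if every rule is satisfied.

none

azimuthal sum: 0 − 1 + 1 = 0  ✓
1 ≤ 3 ≤ 5 (triangle on l)  ✓
L = 2 + 3 + 3 = 8 (even)  ✓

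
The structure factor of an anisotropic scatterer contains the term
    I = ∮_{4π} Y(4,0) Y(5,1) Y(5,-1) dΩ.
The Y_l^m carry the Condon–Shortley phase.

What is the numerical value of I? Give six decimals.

-0.086798

m-sum 0 ✓  L=14 even ✓  1≤5≤9 ✓
Π(2lᵢ+1) = 9×11×11 = 1089
triangle coeff Δ(4,5,5) = 1/3153150
Σ_t [0,4]: t=0:+1/69120 t=1:−1/1728 t=2:+1/576 t=3:−1/1728 t=4:+1/69120 = 7/11520
(3j)²=2/143 [(4 5 5; 0 0 0)], sign=-1
Σ_t [0,4]: t=0:+1/414720 t=1:−1/4320 t=2:+1/768 t=3:−1/1296 t=4:+1/27648 = 7/20736
(3j)²=8/1287 [(4 5 5; 0 1 -1)], sign=+1
⇒ 4πI² = 16/169
I = (-1)√(16/169/(4π)) = -0.08679840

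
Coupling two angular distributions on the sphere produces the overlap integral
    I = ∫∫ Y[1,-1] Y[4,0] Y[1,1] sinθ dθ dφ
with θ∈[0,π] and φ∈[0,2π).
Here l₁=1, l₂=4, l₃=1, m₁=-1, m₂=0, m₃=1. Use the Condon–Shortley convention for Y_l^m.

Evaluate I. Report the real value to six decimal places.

0.000000

l₃=1 ∉ [3,5] — triangle fails ⇒ I = 0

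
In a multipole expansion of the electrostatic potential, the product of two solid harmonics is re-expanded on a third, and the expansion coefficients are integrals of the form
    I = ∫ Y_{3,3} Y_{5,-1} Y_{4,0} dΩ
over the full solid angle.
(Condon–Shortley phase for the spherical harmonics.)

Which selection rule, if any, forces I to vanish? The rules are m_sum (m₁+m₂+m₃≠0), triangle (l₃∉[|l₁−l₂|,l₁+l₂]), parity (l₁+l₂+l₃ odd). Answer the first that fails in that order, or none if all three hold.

m_sum

m₁+m₂+m₃ = 3 − 1 + 0 = 2  ✗
triangle: |3−5|=2 ≤ l₃=4 ≤ 3+5=8
parity: l₁+l₂+l₃ = 12 is even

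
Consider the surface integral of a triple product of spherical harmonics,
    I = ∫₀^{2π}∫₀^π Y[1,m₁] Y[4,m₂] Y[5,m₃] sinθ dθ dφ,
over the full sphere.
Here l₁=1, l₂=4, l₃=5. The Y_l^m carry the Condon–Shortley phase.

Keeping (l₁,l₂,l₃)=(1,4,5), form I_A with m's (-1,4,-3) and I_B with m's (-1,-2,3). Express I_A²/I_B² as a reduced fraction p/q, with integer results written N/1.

1/28

Same 1,4,5: normalisation and zero-m 3j drop out of the ratio.
A: Δ: 0! 2! 8! / 11! → 1/495; sum: t=0:+1/80640 = 1/80640; 3j²(1 4 5; -1 4 -3) = Δ·Π!·Σ² = 1/495  (sign +1)
B: Δ: 0! 2! 8! / 11! → 1/495; sum: t=0:+1/2880 = 1/2880; 3j²(1 4 5; -1 -2 3) = Δ·Π!·Σ² = 28/495  (sign +1)
I_A²/I_B² = (1/495)/(28/495) = 1/28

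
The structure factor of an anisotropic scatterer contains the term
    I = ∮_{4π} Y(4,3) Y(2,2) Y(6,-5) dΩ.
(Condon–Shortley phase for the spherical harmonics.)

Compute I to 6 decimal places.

-0.288917

m-sum 0 ✓  L=12 even ✓  2≤6≤6 ✓
Π(2lᵢ+1) = 9×5×13 = 585
triangle coeff Δ(4,2,6) = 1/6435
Σ_t [0,0]: t=0:+1/2304 = 1/2304
(3j)²=5/143 [(4 2 6; 0 0 0)], sign=+1
Σ_t [0,0]: t=0:+1/120960 = 1/120960
(3j)²=2/39 [(4 2 6; 3 2 -5)], sign=-1
⇒ 4πI² = 150/143
I = (-1)√(150/143/(4π)) = -0.28891672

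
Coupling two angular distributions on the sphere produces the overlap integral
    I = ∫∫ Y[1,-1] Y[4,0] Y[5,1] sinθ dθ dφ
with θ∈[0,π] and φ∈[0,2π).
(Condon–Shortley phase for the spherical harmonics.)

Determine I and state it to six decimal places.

-0.190188

Checks pass: Σm=0; 10 even; l₃=5∈[3,5].
(2·1+1)(2·4+1)(2·5+1) = 297
Δ: 0! 2! 8! / 11! → 1/495
sum: t=0:+1/576 = 1/576
3j²(1 4 5; 0 0 0) = Δ·Π!·Σ² = 5/99  (sign -1)
sum: t=0:+1/1152 = 1/1152
3j²(1 4 5; -1 0 1) = Δ·Π!·Σ² = 1/33  (sign +1)
combine: 4πI² = 297·5/99·1/33 = 5/11
take √, sign -1: I = -0.19018827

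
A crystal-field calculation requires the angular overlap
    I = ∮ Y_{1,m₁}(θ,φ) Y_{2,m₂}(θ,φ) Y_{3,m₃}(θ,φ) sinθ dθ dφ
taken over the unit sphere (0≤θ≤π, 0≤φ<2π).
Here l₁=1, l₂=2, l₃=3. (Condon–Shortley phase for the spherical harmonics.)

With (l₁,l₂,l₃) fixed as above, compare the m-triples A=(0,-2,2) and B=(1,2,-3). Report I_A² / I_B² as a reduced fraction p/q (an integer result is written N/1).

Same 1,2,3: normalisation and zero-m 3j drop out of the ratio.
A: Δ: 0! 2! 4! / 7! → 1/105; sum: t=0:+1/24 = 1/24; 3j²(1 2 3; 0 -2 2) = Δ·Π!·Σ² = 1/21  (sign -1)
B: Δ: 0! 2! 4! / 7! → 1/105; sum: t=0:+1/48 = 1/48; 3j²(1 2 3; 1 2 -3) = Δ·Π!·Σ² = 1/7  (sign +1)
I_A²/I_B² = (1/21)/(1/7) = 1/3

1/3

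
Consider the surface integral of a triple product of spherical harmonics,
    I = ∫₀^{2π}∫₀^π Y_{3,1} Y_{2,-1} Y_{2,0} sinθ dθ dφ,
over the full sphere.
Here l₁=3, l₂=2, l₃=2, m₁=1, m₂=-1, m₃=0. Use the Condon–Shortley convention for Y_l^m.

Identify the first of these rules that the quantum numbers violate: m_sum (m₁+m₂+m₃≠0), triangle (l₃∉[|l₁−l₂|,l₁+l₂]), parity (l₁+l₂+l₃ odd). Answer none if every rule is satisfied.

parity

azimuthal sum: 1 − 1 + 0 = 0  ✓
1 ≤ 2 ≤ 5 (triangle on l)  ✓
L = 3 + 2 + 2 = 7 (odd)  ✗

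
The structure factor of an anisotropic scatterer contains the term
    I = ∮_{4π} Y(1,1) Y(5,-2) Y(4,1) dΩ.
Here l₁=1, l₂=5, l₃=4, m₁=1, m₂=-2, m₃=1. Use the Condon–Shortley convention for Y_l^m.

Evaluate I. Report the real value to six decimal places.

Checks pass: Σm=0; 10 even; l₃=4∈[4,6].
(2·1+1)(2·5+1)(2·4+1) = 297
Δ: 2! 0! 8! / 11! → 1/495
sum: t=1:−1/576 = -1/576
3j²(1 5 4; 0 0 0) = Δ·Π!·Σ² = 5/99  (sign -1)
sum: t=0:+1/1440 = 1/1440
3j²(1 5 4; 1 -2 1) = Δ·Π!·Σ² = 7/165  (sign -1)
combine: 4πI² = 297·5/99·7/165 = 7/11
take √, sign +1: I = 0.22503380

0.225034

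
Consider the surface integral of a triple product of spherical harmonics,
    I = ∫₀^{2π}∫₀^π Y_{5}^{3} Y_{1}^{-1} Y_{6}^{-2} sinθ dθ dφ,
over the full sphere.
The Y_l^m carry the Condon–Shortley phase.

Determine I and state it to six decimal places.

m-sum 0 ✓  L=12 even ✓  4≤6≤6 ✓
Π(2lᵢ+1) = 11×3×13 = 429
triangle coeff Δ(5,1,6) = 1/858
Σ_t [0,0]: t=0:+1/14400 = 1/14400
(3j)²=6/143 [(5 1 6; 0 0 0)], sign=+1
Σ_t [0,0]: t=0:+1/161280 = 1/161280
(3j)²=1/143 [(5 1 6; 3 -1 -2)], sign=+1
⇒ 4πI² = 18/143
I = (+1)√(18/143/(4π)) = 0.10008369

0.100084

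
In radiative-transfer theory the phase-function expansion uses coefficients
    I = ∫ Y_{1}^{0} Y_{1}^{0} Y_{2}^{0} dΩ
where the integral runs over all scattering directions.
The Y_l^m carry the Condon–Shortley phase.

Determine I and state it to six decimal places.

0.252313

Rules hold: Σm=0, L=4 even, 0≤2≤2.
N = 3·3·5 = 45
Δ = 0!·2!·2!/5! = 1/30
Racah Σ t=0..0: t=0:+1/1 = 1/1
⇒ 3j(1 1 2; 0 0 0)² = 2/15, sgn +1
(m-triple is (0,0,0) — same symbol as above.)
4πI² = N·(3j₀)²·(3jₘ)² = 4/5
I = +1·√(0.8/4π) = 0.25231325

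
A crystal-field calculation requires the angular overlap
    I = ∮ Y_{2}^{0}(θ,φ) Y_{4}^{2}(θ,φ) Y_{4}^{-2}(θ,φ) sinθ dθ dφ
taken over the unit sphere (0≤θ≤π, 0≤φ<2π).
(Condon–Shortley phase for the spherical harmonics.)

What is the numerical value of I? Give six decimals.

0.065536

Checks pass: Σm=0; 10 even; l₃=4∈[2,6].
(2·2+1)(2·4+1)(2·4+1) = 405
Δ: 2! 2! 6! / 11! → 1/13860
sum: t=0:+1/192 t=1:−1/36 t=2:+1/192 = -5/288
3j²(2 4 4; 0 0 0) = Δ·Π!·Σ² = 20/693  (sign -1)
sum: t=0:+1/2880 t=1:−1/120 t=2:+1/192 = -1/360
3j²(2 4 4; 0 2 -2) = Δ·Π!·Σ² = 16/3465  (sign -1)
combine: 4πI² = 405·20/693·16/3465 = 320/5929
take √, sign +1: I = 0.06553591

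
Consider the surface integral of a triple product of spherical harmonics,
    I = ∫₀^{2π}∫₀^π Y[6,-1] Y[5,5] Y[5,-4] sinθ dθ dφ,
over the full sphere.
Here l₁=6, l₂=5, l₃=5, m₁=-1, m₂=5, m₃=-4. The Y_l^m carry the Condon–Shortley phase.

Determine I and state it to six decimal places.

-0.094319

Checks pass: Σm=0; 16 even; l₃=5∈[1,11].
(2·6+1)(2·5+1)(2·5+1) = 1573
Δ: 6! 6! 4! / 17! → 1/28588560
sum: t=1:−1/345600 t=2:+1/13824 t=3:−1/5184 t=4:+1/13824 t=5:−1/345600 = -7/129600
3j²(6 5 5; 0 0 0) = Δ·Π!·Σ² = 80/7293  (sign +1)
sum: t=6:+1/2073600 = 1/2073600
3j²(6 5 5; -1 5 -4) = Δ·Π!·Σ² = 63/9724  (sign -1)
combine: 4πI² = 1573·80/7293·63/9724 = 420/3757
take √, sign -1: I = -0.09431898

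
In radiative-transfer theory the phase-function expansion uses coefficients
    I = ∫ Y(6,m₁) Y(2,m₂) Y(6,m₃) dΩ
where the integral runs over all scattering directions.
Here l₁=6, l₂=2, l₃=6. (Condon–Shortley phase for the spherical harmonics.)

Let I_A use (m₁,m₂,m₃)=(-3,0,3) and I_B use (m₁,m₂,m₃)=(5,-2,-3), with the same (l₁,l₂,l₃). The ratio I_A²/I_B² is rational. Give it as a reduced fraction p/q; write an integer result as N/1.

l's match ⇒ only the (l;m) 3-j factors differ between A and B.
A: triangle coeff Δ(6,2,6) = 1/90090; Σ_t [0,2]: t=0:+1/1451520 t=1:−1/80640 t=2:+1/120960 = -1/290304; (3j)²=5/2002 [(6 2 6; -3 0 3)], sign=+1
B: triangle coeff Δ(6,2,6) = 1/90090; Σ_t [0,0]: t=0:+1/1451520 = 1/1451520; (3j)²=1/91 [(6 2 6; 5 -2 -3)], sign=-1
I_A²/I_B² = (5/2002)/(1/91) = 5/22

5/22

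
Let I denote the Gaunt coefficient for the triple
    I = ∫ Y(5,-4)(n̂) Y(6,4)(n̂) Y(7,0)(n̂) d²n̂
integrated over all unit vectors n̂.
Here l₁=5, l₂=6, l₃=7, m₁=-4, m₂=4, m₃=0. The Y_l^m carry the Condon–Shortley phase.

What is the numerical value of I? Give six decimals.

0.150533

Rules hold: Σm=0, L=18 even, 1≤7≤11.
N = 11·13·15 = 2145
Δ = 4!·6!·8!/19! = 1/174594420
Racah Σ t=0..4: t=0:+1/4147200 t=1:−1/207360 t=2:+1/82944 t=3:−1/207360 t=4:+1/4147200 = 1/345600
⇒ 3j(5 6 7; 0 0 0)² = 420/46189, sgn -1
Racah Σ t=3..4: t=3:−1/21772800 t=4:+1/4147200 = 17/87091200
⇒ 3j(5 6 7; -4 4 0)² = 119/8151, sgn -1
4πI² = N·(3j₀)²·(3jₘ)² = 14700/51623
I = +1·√(0.284757/4π) = 0.15053314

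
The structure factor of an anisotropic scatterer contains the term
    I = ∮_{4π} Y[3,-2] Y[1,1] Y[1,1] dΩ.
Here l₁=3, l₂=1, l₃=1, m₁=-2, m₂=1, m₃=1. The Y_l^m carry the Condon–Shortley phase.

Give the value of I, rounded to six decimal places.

0.000000

triangle: need 2≤l₃≤4, have 1; I=0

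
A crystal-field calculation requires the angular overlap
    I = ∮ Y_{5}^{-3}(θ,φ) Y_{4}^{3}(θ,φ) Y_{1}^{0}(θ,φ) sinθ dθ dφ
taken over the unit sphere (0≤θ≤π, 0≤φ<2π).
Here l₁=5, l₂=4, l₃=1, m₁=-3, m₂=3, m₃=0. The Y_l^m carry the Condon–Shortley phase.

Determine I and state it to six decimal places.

-0.196426

m-sum 0 ✓  L=10 even ✓  1≤1≤9 ✓
Π(2lᵢ+1) = 11×9×3 = 297
triangle coeff Δ(5,4,1) = 1/495
Σ_t [4,4]: t=4:+1/576 = 1/576
(3j)²=5/99 [(5 4 1; 0 0 0)], sign=-1
Σ_t [7,7]: t=7:−1/5040 = -1/5040
(3j)²=16/495 [(5 4 1; -3 3 0)], sign=+1
⇒ 4πI² = 16/33
I = (-1)√(16/33/(4π)) = -0.19642560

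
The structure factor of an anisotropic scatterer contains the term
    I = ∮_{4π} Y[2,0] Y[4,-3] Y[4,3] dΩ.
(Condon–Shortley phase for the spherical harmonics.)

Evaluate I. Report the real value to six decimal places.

Rules hold: Σm=0, L=10 even, 2≤4≤6.
N = 5·9·9 = 405
Δ = 2!·2!·6!/11! = 1/13860
Racah Σ t=0..2: t=0:+1/192 t=1:−1/36 t=2:+1/192 = -5/288
⇒ 3j(2 4 4; 0 0 0)² = 20/693, sgn -1
Racah Σ t=0..1: t=0:+1/480 t=1:−1/720 = 1/1440
⇒ 3j(2 4 4; 0 -3 3)² = 7/1980, sgn -1
4πI² = N·(3j₀)²·(3jₘ)² = 5/121
I = +1·√(0.0413223/4π) = 0.05734392

0.057344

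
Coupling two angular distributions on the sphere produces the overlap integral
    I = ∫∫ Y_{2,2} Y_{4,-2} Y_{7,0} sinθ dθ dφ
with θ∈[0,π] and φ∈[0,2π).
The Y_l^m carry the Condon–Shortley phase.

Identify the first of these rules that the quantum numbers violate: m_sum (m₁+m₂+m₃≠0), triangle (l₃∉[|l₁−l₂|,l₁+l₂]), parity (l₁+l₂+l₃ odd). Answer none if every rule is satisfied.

triangle

azimuthal sum: 2 − 2 + 0 = 0  ✓
2 ≤ 7 ≤ 6 (triangle on l)  ✗
L = 2 + 4 + 7 = 13 (odd)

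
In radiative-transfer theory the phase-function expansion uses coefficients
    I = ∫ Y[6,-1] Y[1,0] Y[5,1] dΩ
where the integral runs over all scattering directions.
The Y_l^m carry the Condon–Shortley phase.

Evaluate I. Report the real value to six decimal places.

-0.241725

Rules hold: Σm=0, L=12 even, 5≤5≤7.
N = 13·3·11 = 429
Δ = 2!·10!·0!/13! = 1/858
Racah Σ t=1..1: t=1:−1/14400 = -1/14400
⇒ 3j(6 1 5; 0 0 0)² = 6/143, sgn +1
Racah Σ t=1..1: t=1:−1/17280 = -1/17280
⇒ 3j(6 1 5; -1 0 1)² = 35/858, sgn -1
4πI² = N·(3j₀)²·(3jₘ)² = 105/143
I = -1·√(0.734266/4π) = -0.24172507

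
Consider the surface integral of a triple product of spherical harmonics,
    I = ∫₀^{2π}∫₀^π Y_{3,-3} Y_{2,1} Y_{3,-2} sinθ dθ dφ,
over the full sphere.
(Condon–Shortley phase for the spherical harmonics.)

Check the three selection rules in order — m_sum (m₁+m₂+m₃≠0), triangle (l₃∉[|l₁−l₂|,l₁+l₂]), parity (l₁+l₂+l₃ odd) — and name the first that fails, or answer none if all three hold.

m_sum

m₁+m₂+m₃ = -3 + 1 − 2 = -4  ✗
triangle: |3−2|=1 ≤ l₃=3 ≤ 3+2=5
parity: l₁+l₂+l₃ = 8 is even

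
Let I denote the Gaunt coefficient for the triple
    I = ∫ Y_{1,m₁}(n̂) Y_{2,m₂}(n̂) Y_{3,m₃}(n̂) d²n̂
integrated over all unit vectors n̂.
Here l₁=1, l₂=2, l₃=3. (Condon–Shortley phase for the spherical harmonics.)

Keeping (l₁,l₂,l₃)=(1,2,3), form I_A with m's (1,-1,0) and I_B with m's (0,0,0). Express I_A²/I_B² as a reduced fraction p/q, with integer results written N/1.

1/3

Shared (l₁,l₂,l₃)=(1,2,3): N and (l;000)² cancel in I_A²/I_B².
A: Δ = 0!·2!·4!/7! = 1/105; Racah Σ t=0..0: t=0:+1/12 = 1/12; ⇒ 3j(1 2 3; 1 -1 0)² = 1/35, sgn -1
B: Δ = 0!·2!·4!/7! = 1/105; Racah Σ t=0..0: t=0:+1/4 = 1/4; ⇒ 3j(1 2 3; 0 0 0)² = 3/35, sgn -1
I_A²/I_B² = (1/35)/(3/35) = 1/3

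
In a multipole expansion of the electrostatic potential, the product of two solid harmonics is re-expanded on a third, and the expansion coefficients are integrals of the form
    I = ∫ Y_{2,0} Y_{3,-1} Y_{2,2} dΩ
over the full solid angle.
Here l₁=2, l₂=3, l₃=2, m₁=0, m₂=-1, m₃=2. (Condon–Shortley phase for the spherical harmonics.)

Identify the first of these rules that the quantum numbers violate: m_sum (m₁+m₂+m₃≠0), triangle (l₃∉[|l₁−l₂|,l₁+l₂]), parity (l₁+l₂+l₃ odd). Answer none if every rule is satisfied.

m_sum

Σmᵢ = 1  ✗
l₃∈[|l₁−l₂|,l₁+l₂]=[1,5], have l₃=2
Σlᵢ = 7 ⇒ odd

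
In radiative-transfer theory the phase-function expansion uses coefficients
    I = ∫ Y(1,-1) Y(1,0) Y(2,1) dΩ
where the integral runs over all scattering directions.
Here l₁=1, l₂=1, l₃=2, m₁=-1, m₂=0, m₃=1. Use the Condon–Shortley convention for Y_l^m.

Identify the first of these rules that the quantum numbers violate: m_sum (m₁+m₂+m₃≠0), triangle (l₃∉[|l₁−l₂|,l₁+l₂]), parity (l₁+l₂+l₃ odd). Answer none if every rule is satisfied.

azimuthal sum: -1 + 0 + 1 = 0  ✓
0 ≤ 2 ≤ 2 (triangle on l)  ✓
L = 1 + 1 + 2 = 4 (even)  ✓

none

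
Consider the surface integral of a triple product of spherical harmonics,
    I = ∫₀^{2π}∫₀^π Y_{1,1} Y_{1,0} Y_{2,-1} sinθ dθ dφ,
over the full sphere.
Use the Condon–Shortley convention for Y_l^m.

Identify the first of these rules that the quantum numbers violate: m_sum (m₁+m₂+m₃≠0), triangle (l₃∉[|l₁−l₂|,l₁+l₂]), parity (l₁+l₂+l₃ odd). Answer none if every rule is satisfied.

none

azimuthal sum: 1 + 0 − 1 = 0  ✓
0 ≤ 2 ≤ 2 (triangle on l)  ✓
L = 1 + 1 + 2 = 4 (even)  ✓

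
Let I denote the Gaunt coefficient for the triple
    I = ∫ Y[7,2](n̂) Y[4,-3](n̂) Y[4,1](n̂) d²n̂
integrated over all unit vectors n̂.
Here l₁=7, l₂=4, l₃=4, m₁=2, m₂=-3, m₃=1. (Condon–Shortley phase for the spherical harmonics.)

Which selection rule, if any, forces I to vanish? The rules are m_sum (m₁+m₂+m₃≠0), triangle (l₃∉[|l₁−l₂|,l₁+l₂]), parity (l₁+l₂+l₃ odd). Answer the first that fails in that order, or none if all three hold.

parity

m₁+m₂+m₃ = 2 − 3 + 1 = 0  ✓
triangle: |7−4|=3 ≤ l₃=4 ≤ 7+4=11  ✓
parity: l₁+l₂+l₃ = 15 is odd  ✗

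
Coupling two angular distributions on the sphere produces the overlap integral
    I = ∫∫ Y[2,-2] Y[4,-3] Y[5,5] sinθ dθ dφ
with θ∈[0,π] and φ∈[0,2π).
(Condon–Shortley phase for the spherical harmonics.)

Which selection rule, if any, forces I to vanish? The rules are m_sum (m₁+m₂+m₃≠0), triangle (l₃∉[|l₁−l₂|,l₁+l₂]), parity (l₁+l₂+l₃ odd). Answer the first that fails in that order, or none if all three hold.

Σmᵢ = 0  ✓
l₃∈[|l₁−l₂|,l₁+l₂]=[2,6], have l₃=5  ✓
Σlᵢ = 11 ⇒ odd  ✗

parity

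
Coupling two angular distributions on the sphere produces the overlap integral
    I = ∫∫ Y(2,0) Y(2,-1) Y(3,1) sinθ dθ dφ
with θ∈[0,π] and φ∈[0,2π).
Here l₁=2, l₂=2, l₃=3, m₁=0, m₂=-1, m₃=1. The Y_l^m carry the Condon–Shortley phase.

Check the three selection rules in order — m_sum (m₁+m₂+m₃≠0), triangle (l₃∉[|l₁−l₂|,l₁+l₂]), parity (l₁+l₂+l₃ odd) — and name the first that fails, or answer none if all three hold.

parity

Σmᵢ = 0  ✓
l₃∈[|l₁−l₂|,l₁+l₂]=[0,4], have l₃=3  ✓
Σlᵢ = 7 ⇒ odd  ✗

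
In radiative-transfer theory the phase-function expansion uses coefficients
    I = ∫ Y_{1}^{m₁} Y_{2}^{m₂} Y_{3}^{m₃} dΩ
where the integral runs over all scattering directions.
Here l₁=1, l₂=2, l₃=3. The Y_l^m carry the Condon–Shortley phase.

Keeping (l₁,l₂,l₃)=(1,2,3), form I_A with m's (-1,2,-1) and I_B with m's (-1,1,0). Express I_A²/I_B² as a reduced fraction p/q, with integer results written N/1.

1/3

l's match ⇒ only the (l;m) 3-j factors differ between A and B.
A: triangle coeff Δ(1,2,3) = 1/105; Σ_t [0,0]: t=0:+1/48 = 1/48; (3j)²=1/105 [(1 2 3; -1 2 -1)], sign=+1
B: triangle coeff Δ(1,2,3) = 1/105; Σ_t [0,0]: t=0:+1/12 = 1/12; (3j)²=1/35 [(1 2 3; -1 1 0)], sign=-1
I_A²/I_B² = (1/105)/(1/35) = 1/3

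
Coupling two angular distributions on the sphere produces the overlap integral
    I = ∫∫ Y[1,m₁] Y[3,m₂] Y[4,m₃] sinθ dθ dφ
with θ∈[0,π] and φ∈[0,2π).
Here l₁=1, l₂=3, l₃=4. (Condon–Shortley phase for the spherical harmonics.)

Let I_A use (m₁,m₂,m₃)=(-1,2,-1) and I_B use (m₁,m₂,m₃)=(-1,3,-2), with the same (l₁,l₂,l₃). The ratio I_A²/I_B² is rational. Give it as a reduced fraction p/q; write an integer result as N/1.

3/1

Same 1,3,4: normalisation and zero-m 3j drop out of the ratio.
A: Δ: 0! 2! 6! / 9! → 1/252; sum: t=0:+1/240 = 1/240; 3j²(1 3 4; -1 2 -1) = Δ·Π!·Σ² = 1/84  (sign -1)
B: Δ: 0! 2! 6! / 9! → 1/252; sum: t=0:+1/1440 = 1/1440; 3j²(1 3 4; -1 3 -2) = Δ·Π!·Σ² = 1/252  (sign +1)
I_A²/I_B² = (1/84)/(1/252) = 3/1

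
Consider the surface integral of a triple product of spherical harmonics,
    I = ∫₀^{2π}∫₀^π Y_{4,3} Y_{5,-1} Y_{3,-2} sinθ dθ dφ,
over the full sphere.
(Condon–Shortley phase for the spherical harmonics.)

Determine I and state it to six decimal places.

0.160929

Checks pass: Σm=0; 12 even; l₃=3∈[1,9].
(2·4+1)(2·5+1)(2·3+1) = 693
Δ: 6! 2! 4! / 13! → 1/180180
sum: t=2:+1/576 t=3:−1/144 t=4:+1/576 = -1/288
3j²(4 5 3; 0 0 0) = Δ·Π!·Σ² = 20/1001  (sign +1)
sum: t=0:+1/17280 t=1:−1/1440 = -11/17280
3j²(4 5 3; 3 -1 -2) = Δ·Π!·Σ² = 11/468  (sign +1)
combine: 4πI² = 693·20/1001·11/468 = 55/169
take √, sign +1: I = 0.16092854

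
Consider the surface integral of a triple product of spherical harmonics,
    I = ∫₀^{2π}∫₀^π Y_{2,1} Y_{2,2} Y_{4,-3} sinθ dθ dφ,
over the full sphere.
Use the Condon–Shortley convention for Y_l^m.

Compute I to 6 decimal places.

Checks pass: Σm=0; 8 even; l₃=4∈[0,4].
(2·2+1)(2·2+1)(2·4+1) = 225
Δ: 0! 4! 4! / 9! → 1/630
sum: t=0:+1/16 = 1/16
3j²(2 2 4; 0 0 0) = Δ·Π!·Σ² = 2/35  (sign +1)
sum: t=0:+1/144 = 1/144
3j²(2 2 4; 1 2 -3) = Δ·Π!·Σ² = 1/18  (sign -1)
combine: 4πI² = 225·2/35·1/18 = 5/7
take √, sign -1: I = -0.23841361

-0.238414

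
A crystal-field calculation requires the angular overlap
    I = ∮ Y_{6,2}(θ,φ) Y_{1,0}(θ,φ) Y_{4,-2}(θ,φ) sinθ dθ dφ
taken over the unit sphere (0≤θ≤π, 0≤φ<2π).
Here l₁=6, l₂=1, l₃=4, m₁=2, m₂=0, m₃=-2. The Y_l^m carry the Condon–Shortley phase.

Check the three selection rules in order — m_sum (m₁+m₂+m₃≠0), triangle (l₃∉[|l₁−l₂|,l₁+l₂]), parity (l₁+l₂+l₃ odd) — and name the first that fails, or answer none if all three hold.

triangle

Σmᵢ = 0  ✓
l₃∈[|l₁−l₂|,l₁+l₂]=[5,7], have l₃=4  ✗
Σlᵢ = 11 ⇒ odd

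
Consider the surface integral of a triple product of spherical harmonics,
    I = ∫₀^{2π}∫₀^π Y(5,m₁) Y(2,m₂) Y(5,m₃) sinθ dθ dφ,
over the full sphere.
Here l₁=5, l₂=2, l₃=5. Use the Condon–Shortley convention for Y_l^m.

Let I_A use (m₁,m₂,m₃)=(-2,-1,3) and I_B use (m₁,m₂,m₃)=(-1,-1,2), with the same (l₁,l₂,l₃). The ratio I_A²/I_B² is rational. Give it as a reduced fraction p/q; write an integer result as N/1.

Same 5,2,5: normalisation and zero-m 3j drop out of the ratio.
A: Δ: 2! 8! 2! / 13! → 1/38610; sum: t=0:+1/10080 t=1:−1/2880 = -1/4032; 3j²(5 2 5; -2 -1 3) = Δ·Π!·Σ² = 10/429  (sign -1)
B: Δ: 2! 8! 2! / 13! → 1/38610; sum: t=0:+1/2880 t=1:−1/1440 = -1/2880; 3j²(5 2 5; -1 -1 2) = Δ·Π!·Σ² = 7/715  (sign +1)
I_A²/I_B² = (10/429)/(7/715) = 50/21

50/21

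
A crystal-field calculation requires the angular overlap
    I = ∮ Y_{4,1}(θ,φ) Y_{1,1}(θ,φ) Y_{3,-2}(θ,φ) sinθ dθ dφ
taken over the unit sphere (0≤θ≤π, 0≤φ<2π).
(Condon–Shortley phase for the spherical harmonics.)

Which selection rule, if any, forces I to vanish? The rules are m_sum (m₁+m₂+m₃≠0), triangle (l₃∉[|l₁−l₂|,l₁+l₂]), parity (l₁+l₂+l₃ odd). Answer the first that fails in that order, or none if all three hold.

none

m₁+m₂+m₃ = 1 + 1 − 2 = 0  ✓
triangle: |4−1|=3 ≤ l₃=3 ≤ 4+1=5  ✓
parity: l₁+l₂+l₃ = 8 is even  ✓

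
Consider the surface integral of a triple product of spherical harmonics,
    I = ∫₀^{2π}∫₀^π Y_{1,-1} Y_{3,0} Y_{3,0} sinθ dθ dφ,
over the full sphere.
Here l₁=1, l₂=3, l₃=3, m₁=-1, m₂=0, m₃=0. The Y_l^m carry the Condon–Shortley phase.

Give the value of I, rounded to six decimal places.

m-sum = -1 + 0 + 0 = -1 ≠ 0 ⇒ I = 0

0.000000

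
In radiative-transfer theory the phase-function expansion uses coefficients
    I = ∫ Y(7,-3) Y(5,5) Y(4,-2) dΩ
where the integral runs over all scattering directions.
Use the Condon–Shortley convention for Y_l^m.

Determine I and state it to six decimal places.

0.086594

Rules hold: Σm=0, L=16 even, 2≤4≤12.
N = 15·11·9 = 1485
Δ = 8!·6!·2!/17! = 1/6126120
Racah Σ t=3..5: t=3:−1/69120 t=4:+1/20736 t=5:−1/69120 = 1/51840
⇒ 3j(7 5 4; 0 0 0)² = 280/21879, sgn +1
Racah Σ t=8..8: t=8:+1/3870720 = 1/3870720
⇒ 3j(7 5 4; -3 5 -2)² = 675/136136, sgn +1
4πI² = N·(3j₀)²·(3jₘ)² = 50625/537251
I = +1·√(0.0942297/4π) = 0.08659423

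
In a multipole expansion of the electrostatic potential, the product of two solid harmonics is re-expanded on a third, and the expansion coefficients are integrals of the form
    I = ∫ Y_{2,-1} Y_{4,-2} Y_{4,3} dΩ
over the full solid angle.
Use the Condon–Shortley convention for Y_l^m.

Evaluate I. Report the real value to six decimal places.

Checks pass: Σm=0; 10 even; l₃=4∈[2,6].
(2·2+1)(2·4+1)(2·4+1) = 405
Δ: 2! 2! 6! / 11! → 1/13860
sum: t=0:+1/192 t=1:−1/36 t=2:+1/192 = -5/288
3j²(2 4 4; 0 0 0) = Δ·Π!·Σ² = 20/693  (sign -1)
sum: t=1:−1/240 t=2:+1/1440 = -1/288
3j²(2 4 4; -1 -2 3) = Δ·Π!·Σ² = 5/132  (sign +1)
combine: 4πI² = 405·20/693·5/132 = 375/847
take √, sign -1: I = -0.18770204

-0.187702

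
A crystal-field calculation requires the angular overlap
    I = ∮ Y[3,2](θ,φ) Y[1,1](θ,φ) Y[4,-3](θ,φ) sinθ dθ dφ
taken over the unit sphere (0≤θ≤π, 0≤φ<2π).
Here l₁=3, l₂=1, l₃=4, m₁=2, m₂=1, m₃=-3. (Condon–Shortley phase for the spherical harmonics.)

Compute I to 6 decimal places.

-0.282095

Checks pass: Σm=0; 8 even; l₃=4∈[2,4].
(2·3+1)(2·1+1)(2·4+1) = 189
Δ: 0! 6! 2! / 9! → 1/252
sum: t=0:+1/36 = 1/36
3j²(3 1 4; 0 0 0) = Δ·Π!·Σ² = 4/63  (sign +1)
sum: t=0:+1/240 = 1/240
3j²(3 1 4; 2 1 -3) = Δ·Π!·Σ² = 1/12  (sign -1)
combine: 4πI² = 189·4/63·1/12 = 1/1
take √, sign -1: I = -0.28209479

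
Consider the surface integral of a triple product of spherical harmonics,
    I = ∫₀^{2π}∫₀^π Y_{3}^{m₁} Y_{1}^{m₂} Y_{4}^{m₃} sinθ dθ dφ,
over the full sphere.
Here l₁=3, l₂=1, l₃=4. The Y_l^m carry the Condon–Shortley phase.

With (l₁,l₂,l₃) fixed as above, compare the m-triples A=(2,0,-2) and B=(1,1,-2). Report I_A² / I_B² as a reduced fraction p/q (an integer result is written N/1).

4/5

Same 3,1,4: normalisation and zero-m 3j drop out of the ratio.
A: Δ: 0! 6! 2! / 9! → 1/252; sum: t=0:+1/120 = 1/120; 3j²(3 1 4; 2 0 -2) = Δ·Π!·Σ² = 1/21  (sign +1)
B: Δ: 0! 6! 2! / 9! → 1/252; sum: t=0:+1/96 = 1/96; 3j²(3 1 4; 1 1 -2) = Δ·Π!·Σ² = 5/84  (sign +1)
I_A²/I_B² = (1/21)/(5/84) = 4/5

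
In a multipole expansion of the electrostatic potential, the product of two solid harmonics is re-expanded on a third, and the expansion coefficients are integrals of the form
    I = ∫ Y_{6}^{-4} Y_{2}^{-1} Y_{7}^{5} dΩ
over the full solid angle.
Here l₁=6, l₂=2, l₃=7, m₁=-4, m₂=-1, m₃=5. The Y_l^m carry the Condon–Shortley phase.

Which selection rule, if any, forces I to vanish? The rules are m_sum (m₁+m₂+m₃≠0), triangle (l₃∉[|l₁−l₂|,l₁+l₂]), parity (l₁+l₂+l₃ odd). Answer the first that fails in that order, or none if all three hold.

parity

azimuthal sum: -4 − 1 + 5 = 0  ✓
4 ≤ 7 ≤ 8 (triangle on l)  ✓
L = 6 + 2 + 7 = 15 (odd)  ✗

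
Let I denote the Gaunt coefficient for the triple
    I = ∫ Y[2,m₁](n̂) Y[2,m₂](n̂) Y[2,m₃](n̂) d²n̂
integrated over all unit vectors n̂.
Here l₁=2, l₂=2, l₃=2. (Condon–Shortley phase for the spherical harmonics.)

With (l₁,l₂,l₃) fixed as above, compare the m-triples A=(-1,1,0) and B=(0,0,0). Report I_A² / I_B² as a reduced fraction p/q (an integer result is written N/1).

l's match ⇒ only the (l;m) 3-j factors differ between A and B.
A: triangle coeff Δ(2,2,2) = 1/630; Σ_t [1,2]: t=1:−1/4 t=2:+1/2 = 1/4; (3j)²=1/70 [(2 2 2; -1 1 0)], sign=+1
B: triangle coeff Δ(2,2,2) = 1/630; Σ_t [0,2]: t=0:+1/8 t=1:−1/1 t=2:+1/8 = -3/4; (3j)²=2/35 [(2 2 2; 0 0 0)], sign=-1
I_A²/I_B² = (1/70)/(2/35) = 1/4

1/4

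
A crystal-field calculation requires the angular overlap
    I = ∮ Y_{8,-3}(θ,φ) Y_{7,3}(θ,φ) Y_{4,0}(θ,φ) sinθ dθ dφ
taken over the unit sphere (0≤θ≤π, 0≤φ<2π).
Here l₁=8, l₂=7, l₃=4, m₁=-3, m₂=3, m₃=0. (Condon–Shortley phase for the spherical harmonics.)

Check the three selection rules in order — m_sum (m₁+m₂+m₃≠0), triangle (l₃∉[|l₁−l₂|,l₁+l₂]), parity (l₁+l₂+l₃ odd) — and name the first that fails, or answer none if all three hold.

parity

azimuthal sum: -3 + 3 + 0 = 0  ✓
1 ≤ 4 ≤ 15 (triangle on l)  ✓
L = 8 + 7 + 4 = 19 (odd)  ✗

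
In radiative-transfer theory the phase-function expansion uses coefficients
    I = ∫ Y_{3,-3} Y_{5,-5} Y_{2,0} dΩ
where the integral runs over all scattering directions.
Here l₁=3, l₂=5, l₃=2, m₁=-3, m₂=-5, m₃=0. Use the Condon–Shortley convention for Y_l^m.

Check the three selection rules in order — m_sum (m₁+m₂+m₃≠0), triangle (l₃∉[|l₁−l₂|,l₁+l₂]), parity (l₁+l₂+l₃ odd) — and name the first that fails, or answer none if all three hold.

m_sum

m₁+m₂+m₃ = -3 − 5 + 0 = -8  ✗
triangle: |3−5|=2 ≤ l₃=2 ≤ 3+5=8
parity: l₁+l₂+l₃ = 10 is even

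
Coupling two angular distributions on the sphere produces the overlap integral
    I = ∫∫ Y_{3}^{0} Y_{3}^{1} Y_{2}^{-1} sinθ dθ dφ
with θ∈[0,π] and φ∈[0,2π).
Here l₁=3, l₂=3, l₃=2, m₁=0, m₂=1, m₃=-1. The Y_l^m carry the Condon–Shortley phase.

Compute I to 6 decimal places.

-0.059471

Rules hold: Σm=0, L=8 even, 0≤2≤6.
N = 7·7·5 = 245
Δ = 4!·2!·2!/9! = 1/3780
Racah Σ t=1..3: t=1:−1/24 t=2:+1/4 t=3:−1/24 = 1/6
⇒ 3j(3 3 2; 0 0 0)² = 4/105, sgn +1
Racah Σ t=2..3: t=2:+1/8 t=3:−1/12 = 1/24
⇒ 3j(3 3 2; 0 1 -1)² = 1/210, sgn -1
4πI² = N·(3j₀)²·(3jₘ)² = 2/45
I = -1·√(0.0444444/4π) = -0.05947080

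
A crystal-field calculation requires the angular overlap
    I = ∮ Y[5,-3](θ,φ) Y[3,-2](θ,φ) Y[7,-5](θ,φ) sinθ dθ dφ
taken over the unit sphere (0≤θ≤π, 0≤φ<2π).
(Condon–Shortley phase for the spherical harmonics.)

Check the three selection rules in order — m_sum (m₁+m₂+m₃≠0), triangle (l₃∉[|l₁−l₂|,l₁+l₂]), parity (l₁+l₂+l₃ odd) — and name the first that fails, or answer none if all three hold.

m_sum

m₁+m₂+m₃ = -3 − 2 − 5 = -10  ✗
triangle: |5−3|=2 ≤ l₃=7 ≤ 5+3=8
parity: l₁+l₂+l₃ = 15 is odd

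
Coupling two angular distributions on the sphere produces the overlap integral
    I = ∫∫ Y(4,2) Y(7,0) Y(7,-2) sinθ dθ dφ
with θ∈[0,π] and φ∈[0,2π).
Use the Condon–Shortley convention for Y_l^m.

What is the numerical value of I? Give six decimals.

-0.112312

Checks pass: Σm=0; 18 even; l₃=7∈[3,11].
(2·4+1)(2·7+1)(2·7+1) = 2025
Δ: 4! 4! 10! / 19! → 1/58198140
sum: t=0:+1/17418240 t=1:−1/622080 t=2:+1/230400 t=3:−1/622080 t=4:+1/17418240 = 1/806400
3j²(4 7 7; 0 0 0) = Δ·Π!·Σ² = 2268/230945  (sign -1)
sum: t=0:+1/2903040 t=1:−1/622080 t=2:+1/1382400 = -47/87091200
3j²(4 7 7; 2 0 -2) = Δ·Π!·Σ² = 2209/277134  (sign +1)
combine: 4πI² = 2025·2268/230945·2209/277134 = 338175810/2133423721
take √, sign -1: I = -0.11231242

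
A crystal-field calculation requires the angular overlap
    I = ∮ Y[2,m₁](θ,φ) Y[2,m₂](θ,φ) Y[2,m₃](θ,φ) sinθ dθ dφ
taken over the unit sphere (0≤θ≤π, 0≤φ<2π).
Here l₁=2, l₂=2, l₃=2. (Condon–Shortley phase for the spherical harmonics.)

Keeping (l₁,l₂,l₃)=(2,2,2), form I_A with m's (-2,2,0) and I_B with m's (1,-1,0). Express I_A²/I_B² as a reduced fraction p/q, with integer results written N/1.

4/1

l's match ⇒ only the (l;m) 3-j factors differ between A and B.
A: triangle coeff Δ(2,2,2) = 1/630; Σ_t [2,2]: t=2:+1/8 = 1/8; (3j)²=2/35 [(2 2 2; -2 2 0)], sign=+1
B: triangle coeff Δ(2,2,2) = 1/630; Σ_t [0,1]: t=0:+1/2 t=1:−1/4 = 1/4; (3j)²=1/70 [(2 2 2; 1 -1 0)], sign=+1
I_A²/I_B² = (2/35)/(1/70) = 4/1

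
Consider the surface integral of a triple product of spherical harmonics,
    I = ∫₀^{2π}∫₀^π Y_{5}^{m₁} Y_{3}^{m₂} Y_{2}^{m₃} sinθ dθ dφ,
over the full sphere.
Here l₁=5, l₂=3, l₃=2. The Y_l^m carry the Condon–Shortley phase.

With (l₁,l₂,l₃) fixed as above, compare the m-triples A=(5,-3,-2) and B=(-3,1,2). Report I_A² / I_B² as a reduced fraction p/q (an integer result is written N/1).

3/1

Shared (l₁,l₂,l₃)=(5,3,2): N and (l;000)² cancel in I_A²/I_B².
A: Δ = 6!·4!·0!/11! = 1/2310; Racah Σ t=0..0: t=0:+1/17280 = 1/17280; ⇒ 3j(5 3 2; 5 -3 -2)² = 1/11, sgn +1
B: Δ = 6!·4!·0!/11! = 1/2310; Racah Σ t=4..4: t=4:+1/1152 = 1/1152; ⇒ 3j(5 3 2; -3 1 2)² = 1/33, sgn +1
I_A²/I_B² = (1/11)/(1/33) = 3/1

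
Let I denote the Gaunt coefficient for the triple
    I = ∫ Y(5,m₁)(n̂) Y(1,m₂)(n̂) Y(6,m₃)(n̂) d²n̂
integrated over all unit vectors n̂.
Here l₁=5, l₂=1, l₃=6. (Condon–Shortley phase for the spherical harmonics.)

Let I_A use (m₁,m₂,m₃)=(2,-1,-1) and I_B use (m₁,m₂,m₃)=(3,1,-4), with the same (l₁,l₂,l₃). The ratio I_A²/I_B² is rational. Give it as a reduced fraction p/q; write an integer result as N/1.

2/9

Same 5,1,6: normalisation and zero-m 3j drop out of the ratio.
A: Δ: 0! 10! 2! / 13! → 1/858; sum: t=0:+1/60480 = 1/60480; 3j²(5 1 6; 2 -1 -1) = Δ·Π!·Σ² = 5/429  (sign -1)
B: Δ: 0! 10! 2! / 13! → 1/858; sum: t=0:+1/161280 = 1/161280; 3j²(5 1 6; 3 1 -4) = Δ·Π!·Σ² = 15/286  (sign +1)
I_A²/I_B² = (5/429)/(15/286) = 2/9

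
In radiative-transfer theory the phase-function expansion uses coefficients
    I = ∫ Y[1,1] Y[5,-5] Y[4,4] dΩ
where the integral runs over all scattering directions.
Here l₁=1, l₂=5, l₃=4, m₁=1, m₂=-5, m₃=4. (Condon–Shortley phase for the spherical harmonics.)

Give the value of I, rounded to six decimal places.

-0.329416

Rules hold: Σm=0, L=10 even, 4≤4≤6.
N = 3·11·9 = 297
Δ = 2!·0!·8!/11! = 1/495
Racah Σ t=1..1: t=1:−1/576 = -1/576
⇒ 3j(1 5 4; 0 0 0)² = 5/99, sgn -1
Racah Σ t=0..0: t=0:+1/80640 = 1/80640
⇒ 3j(1 5 4; 1 -5 4)² = 1/11, sgn +1
4πI² = N·(3j₀)²·(3jₘ)² = 15/11
I = -1·√(1.36364/4π) = -0.32941575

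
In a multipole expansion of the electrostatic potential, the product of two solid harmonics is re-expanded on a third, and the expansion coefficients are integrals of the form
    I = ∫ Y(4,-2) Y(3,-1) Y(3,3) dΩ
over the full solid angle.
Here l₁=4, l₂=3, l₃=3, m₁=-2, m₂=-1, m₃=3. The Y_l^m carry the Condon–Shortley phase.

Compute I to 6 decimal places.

-0.188451

Rules hold: Σm=0, L=10 even, 1≤3≤7.
N = 9·7·7 = 441
Δ = 4!·4!·2!/11! = 1/34650
Racah Σ t=1..3: t=1:−1/72 t=2:+1/16 t=3:−1/72 = 5/144
⇒ 3j(4 3 3; 0 0 0)² = 2/77, sgn -1
Racah Σ t=2..2: t=2:+1/192 = 1/192
⇒ 3j(4 3 3; -2 -1 3)² = 3/77, sgn +1
4πI² = N·(3j₀)²·(3jₘ)² = 54/121
I = -1·√(0.446281/4π) = -0.18845135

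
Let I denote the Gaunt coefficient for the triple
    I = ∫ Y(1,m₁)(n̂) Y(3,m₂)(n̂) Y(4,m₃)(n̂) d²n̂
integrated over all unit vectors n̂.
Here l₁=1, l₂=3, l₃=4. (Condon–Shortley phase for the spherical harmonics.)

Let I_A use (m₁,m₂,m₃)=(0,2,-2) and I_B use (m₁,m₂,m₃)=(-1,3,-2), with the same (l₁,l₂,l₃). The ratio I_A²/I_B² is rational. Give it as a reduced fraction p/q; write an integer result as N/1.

l's match ⇒ only the (l;m) 3-j factors differ between A and B.
A: triangle coeff Δ(1,3,4) = 1/252; Σ_t [0,0]: t=0:+1/120 = 1/120; (3j)²=1/21 [(1 3 4; 0 2 -2)], sign=+1
B: triangle coeff Δ(1,3,4) = 1/252; Σ_t [0,0]: t=0:+1/1440 = 1/1440; (3j)²=1/252 [(1 3 4; -1 3 -2)], sign=+1
I_A²/I_B² = (1/21)/(1/252) = 12/1

12/1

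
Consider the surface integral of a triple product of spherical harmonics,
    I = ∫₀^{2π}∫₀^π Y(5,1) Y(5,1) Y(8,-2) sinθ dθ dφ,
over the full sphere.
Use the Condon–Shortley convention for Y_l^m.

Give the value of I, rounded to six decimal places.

Rules hold: Σm=0, L=18 even, 0≤8≤10.
N = 11·11·17 = 2057
Δ = 2!·8!·8!/19! = 1/37413090
Racah Σ t=0..2: t=0:+1/1036800 t=1:−1/331776 t=2:+1/1036800 = -1/921600
⇒ 3j(5 5 8; 0 0 0)² = 490/46189, sgn -1
Racah Σ t=0..2: t=0:+1/1658880 t=1:−1/518400 t=2:+1/1658880 = -1/1382400
⇒ 3j(5 5 8; 1 1 -2)² = 504/46189, sgn -1
4πI² = N·(3j₀)²·(3jₘ)² = 246960/1037153
I = +1·√(0.238113/4π) = 0.13765341

0.137653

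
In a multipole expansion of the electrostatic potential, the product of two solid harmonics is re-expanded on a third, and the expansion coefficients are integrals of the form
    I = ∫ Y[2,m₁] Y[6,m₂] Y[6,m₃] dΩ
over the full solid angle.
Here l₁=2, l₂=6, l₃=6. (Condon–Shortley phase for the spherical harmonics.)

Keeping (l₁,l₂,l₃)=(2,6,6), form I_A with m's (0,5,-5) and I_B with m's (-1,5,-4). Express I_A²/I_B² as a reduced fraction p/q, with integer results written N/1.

l's match ⇒ only the (l;m) 3-j factors differ between A and B.
A: triangle coeff Δ(2,6,6) = 1/90090; Σ_t [1,2]: t=1:−1/3628800 t=2:+1/1451520 = 1/2419200; (3j)²=11/910 [(2 6 6; 0 5 -5)], sign=-1
B: triangle coeff Δ(2,6,6) = 1/90090; Σ_t [1,2]: t=1:−1/7257600 t=2:+1/725760 = 1/806400; (3j)²=27/910 [(2 6 6; -1 5 -4)], sign=+1
I_A²/I_B² = (11/910)/(27/910) = 11/27

11/27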